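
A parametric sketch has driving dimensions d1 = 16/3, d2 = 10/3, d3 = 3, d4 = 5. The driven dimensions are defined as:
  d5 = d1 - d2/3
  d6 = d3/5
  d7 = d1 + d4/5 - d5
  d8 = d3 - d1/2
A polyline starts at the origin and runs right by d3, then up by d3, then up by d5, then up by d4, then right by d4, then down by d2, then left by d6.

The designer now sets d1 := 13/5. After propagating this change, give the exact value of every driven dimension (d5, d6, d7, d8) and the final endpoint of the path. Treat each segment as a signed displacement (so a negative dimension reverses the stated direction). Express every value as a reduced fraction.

d5 = 67/45
d6 = 3/5
d7 = 19/9
d8 = 17/10
endpoint = (37/5, 277/45)

Apply edit: d1 := 13/5
  d5 = d1 - d2/3 = 67/45
  d6 = d3/5 = 3/5
  d7 = d1 + d4/5 - d5 = 19/9
  d8 = d3 - d1/2 = 17/10
Walk from origin (0, 0):
  seg 1: right by d3 = 3 → (3, 0)
  seg 2: up by d3 = 3 → (3, 3)
  seg 3: up by d5 = 67/45 → (3, 202/45)
  seg 4: up by d4 = 5 → (3, 427/45)
  seg 5: right by d4 = 5 → (8, 427/45)
  seg 6: down by d2 = 10/3 → (8, 277/45)
  seg 7: left by d6 = 3/5 → (37/5, 277/45)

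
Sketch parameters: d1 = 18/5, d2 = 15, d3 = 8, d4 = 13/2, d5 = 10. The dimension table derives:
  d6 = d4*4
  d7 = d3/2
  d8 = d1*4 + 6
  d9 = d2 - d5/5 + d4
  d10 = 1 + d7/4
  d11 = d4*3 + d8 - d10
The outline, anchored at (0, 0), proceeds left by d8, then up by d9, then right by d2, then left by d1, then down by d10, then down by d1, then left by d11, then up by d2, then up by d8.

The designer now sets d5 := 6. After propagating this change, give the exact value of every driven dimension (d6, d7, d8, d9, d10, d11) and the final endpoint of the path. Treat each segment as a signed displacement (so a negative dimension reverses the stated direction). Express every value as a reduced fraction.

d6 = 26
d7 = 4
d8 = 102/5
d9 = 203/10
d10 = 2
d11 = 379/10
endpoint = (-469/10, 501/10)

Apply edit: d5 := 6
  d6 = d4*4 = 26
  d7 = d3/2 = 4
  d8 = d1*4 + 6 = 102/5
  d9 = d2 - d5/5 + d4 = 203/10
  d10 = 1 + d7/4 = 2
  d11 = d4*3 + d8 - d10 = 379/10
Walk from origin (0, 0):
  seg 1: left by d8 = 102/5 → (-102/5, 0)
  seg 2: up by d9 = 203/10 → (-102/5, 203/10)
  seg 3: right by d2 = 15 → (-27/5, 203/10)
  seg 4: left by d1 = 18/5 → (-9, 203/10)
  seg 5: down by d10 = 2 → (-9, 183/10)
  seg 6: down by d1 = 18/5 → (-9, 147/10)
  seg 7: left by d11 = 379/10 → (-469/10, 147/10)
  seg 8: up by d2 = 15 → (-469/10, 297/10)
  seg 9: up by d8 = 102/5 → (-469/10, 501/10)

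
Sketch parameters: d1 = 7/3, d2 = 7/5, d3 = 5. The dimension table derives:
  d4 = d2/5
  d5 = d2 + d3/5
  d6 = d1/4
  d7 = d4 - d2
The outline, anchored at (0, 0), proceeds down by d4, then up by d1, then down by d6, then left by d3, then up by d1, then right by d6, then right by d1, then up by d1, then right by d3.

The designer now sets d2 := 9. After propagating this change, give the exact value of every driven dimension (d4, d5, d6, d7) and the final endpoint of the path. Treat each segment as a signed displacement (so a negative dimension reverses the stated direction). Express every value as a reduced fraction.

d4 = 9/5
d5 = 10
d6 = 7/12
d7 = -36/5
endpoint = (35/12, 277/60)

Apply edit: d2 := 9
  d4 = d2/5 = 9/5
  d5 = d2 + d3/5 = 10
  d6 = d1/4 = 7/12
  d7 = d4 - d2 = -36/5
Walk from origin (0, 0):
  seg 1: down by d4 = 9/5 → (0, -9/5)
  seg 2: up by d1 = 7/3 → (0, 8/15)
  seg 3: down by d6 = 7/12 → (0, -1/20)
  seg 4: left by d3 = 5 → (-5, -1/20)
  seg 5: up by d1 = 7/3 → (-5, 137/60)
  seg 6: right by d6 = 7/12 → (-53/12, 137/60)
  seg 7: right by d1 = 7/3 → (-25/12, 137/60)
  seg 8: up by d1 = 7/3 → (-25/12, 277/60)
  seg 9: right by d3 = 5 → (35/12, 277/60)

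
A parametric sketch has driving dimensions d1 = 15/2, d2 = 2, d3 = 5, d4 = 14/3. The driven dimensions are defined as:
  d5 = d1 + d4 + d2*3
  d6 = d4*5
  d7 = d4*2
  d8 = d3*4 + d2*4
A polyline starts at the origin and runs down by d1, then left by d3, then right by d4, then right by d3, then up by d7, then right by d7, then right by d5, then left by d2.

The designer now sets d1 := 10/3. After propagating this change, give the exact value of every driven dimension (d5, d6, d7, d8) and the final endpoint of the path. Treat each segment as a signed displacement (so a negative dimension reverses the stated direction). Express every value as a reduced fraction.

d5 = 14
d6 = 70/3
d7 = 28/3
d8 = 28
endpoint = (26, 6)

Apply edit: d1 := 10/3
  d5 = d1 + d4 + d2*3 = 14
  d6 = d4*5 = 70/3
  d7 = d4*2 = 28/3
  d8 = d3*4 + d2*4 = 28
Walk from origin (0, 0):
  seg 1: down by d1 = 10/3 → (0, -10/3)
  seg 2: left by d3 = 5 → (-5, -10/3)
  seg 3: right by d4 = 14/3 → (-1/3, -10/3)
  seg 4: right by d3 = 5 → (14/3, -10/3)
  seg 5: up by d7 = 28/3 → (14/3, 6)
  seg 6: right by d7 = 28/3 → (14, 6)
  seg 7: right by d5 = 14 → (28, 6)
  seg 8: left by d2 = 2 → (26, 6)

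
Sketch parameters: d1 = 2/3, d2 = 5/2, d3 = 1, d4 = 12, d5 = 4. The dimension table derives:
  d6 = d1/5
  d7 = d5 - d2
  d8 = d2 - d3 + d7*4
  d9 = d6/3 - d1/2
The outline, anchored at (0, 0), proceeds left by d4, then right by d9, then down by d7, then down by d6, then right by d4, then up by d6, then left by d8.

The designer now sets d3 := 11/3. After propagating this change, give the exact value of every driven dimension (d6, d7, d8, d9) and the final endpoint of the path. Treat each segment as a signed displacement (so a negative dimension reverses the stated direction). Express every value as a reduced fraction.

d6 = 2/15
d7 = 3/2
d8 = 29/6
d9 = -13/45
endpoint = (-461/90, -3/2)

Apply edit: d3 := 11/3
  d6 = d1/5 = 2/15
  d7 = d5 - d2 = 3/2
  d8 = d2 - d3 + d7*4 = 29/6
  d9 = d6/3 - d1/2 = -13/45
Walk from origin (0, 0):
  seg 1: left by d4 = 12 → (-12, 0)
  seg 2: right by d9 = -13/45 → (-553/45, 0)
  seg 3: down by d7 = 3/2 → (-553/45, -3/2)
  seg 4: down by d6 = 2/15 → (-553/45, -49/30)
  seg 5: right by d4 = 12 → (-13/45, -49/30)
  seg 6: up by d6 = 2/15 → (-13/45, -3/2)
  seg 7: left by d8 = 29/6 → (-461/90, -3/2)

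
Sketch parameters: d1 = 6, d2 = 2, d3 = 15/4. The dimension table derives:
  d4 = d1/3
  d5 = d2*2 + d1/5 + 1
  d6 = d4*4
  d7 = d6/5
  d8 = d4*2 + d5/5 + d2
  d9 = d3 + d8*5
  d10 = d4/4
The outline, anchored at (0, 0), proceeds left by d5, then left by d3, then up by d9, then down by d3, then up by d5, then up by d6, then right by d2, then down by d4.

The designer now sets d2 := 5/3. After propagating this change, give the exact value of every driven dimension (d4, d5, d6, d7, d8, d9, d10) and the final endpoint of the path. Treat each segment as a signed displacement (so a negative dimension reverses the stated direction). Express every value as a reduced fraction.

Apply edit: d2 := 5/3
  d4 = d1/3 = 2
  d5 = d2*2 + d1/5 + 1 = 83/15
  d6 = d4*4 = 8
  d7 = d6/5 = 8/5
  d8 = d4*2 + d5/5 + d2 = 508/75
  d9 = d3 + d8*5 = 2257/60
  d10 = d4/4 = 1/2
Walk from origin (0, 0):
  seg 1: left by d5 = 83/15 → (-83/15, 0)
  seg 2: left by d3 = 15/4 → (-557/60, 0)
  seg 3: up by d9 = 2257/60 → (-557/60, 2257/60)
  seg 4: down by d3 = 15/4 → (-557/60, 508/15)
  seg 5: up by d5 = 83/15 → (-557/60, 197/5)
  seg 6: up by d6 = 8 → (-557/60, 237/5)
  seg 7: right by d2 = 5/3 → (-457/60, 237/5)
  seg 8: down by d4 = 2 → (-457/60, 227/5)

d4 = 2
d5 = 83/15
d6 = 8
d7 = 8/5
d8 = 508/75
d9 = 2257/60
d10 = 1/2
endpoint = (-457/60, 227/5)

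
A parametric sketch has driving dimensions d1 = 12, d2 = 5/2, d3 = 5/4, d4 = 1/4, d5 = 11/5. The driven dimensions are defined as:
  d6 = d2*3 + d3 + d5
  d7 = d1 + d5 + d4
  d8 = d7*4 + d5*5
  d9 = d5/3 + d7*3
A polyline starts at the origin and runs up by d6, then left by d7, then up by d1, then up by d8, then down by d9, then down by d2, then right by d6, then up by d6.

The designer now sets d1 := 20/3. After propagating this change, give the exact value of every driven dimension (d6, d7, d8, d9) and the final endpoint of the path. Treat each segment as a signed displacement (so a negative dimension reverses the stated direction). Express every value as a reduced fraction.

d6 = 219/20
d7 = 547/60
d8 = 712/15
d9 = 337/12
endpoint = (11/6, 909/20)

Apply edit: d1 := 20/3
  d6 = d2*3 + d3 + d5 = 219/20
  d7 = d1 + d5 + d4 = 547/60
  d8 = d7*4 + d5*5 = 712/15
  d9 = d5/3 + d7*3 = 337/12
Walk from origin (0, 0):
  seg 1: up by d6 = 219/20 → (0, 219/20)
  seg 2: left by d7 = 547/60 → (-547/60, 219/20)
  seg 3: up by d1 = 20/3 → (-547/60, 1057/60)
  seg 4: up by d8 = 712/15 → (-547/60, 781/12)
  seg 5: down by d9 = 337/12 → (-547/60, 37)
  seg 6: down by d2 = 5/2 → (-547/60, 69/2)
  seg 7: right by d6 = 219/20 → (11/6, 69/2)
  seg 8: up by d6 = 219/20 → (11/6, 909/20)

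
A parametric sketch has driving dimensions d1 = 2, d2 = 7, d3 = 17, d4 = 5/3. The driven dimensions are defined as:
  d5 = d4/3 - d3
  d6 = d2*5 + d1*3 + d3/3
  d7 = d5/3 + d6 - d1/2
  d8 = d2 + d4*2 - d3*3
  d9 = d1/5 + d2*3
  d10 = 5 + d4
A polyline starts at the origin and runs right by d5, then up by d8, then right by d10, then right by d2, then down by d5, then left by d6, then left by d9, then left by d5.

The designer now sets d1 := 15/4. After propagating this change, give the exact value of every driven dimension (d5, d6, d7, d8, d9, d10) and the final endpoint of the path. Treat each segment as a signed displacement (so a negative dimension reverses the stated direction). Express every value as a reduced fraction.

d5 = -148/9
d6 = 623/12
d7 = 9625/216
d8 = -122/3
d9 = 87/4
d10 = 20/3
endpoint = (-60, -218/9)

Apply edit: d1 := 15/4
  d5 = d4/3 - d3 = -148/9
  d6 = d2*5 + d1*3 + d3/3 = 623/12
  d7 = d5/3 + d6 - d1/2 = 9625/216
  d8 = d2 + d4*2 - d3*3 = -122/3
  d9 = d1/5 + d2*3 = 87/4
  d10 = 5 + d4 = 20/3
Walk from origin (0, 0):
  seg 1: right by d5 = -148/9 → (-148/9, 0)
  seg 2: up by d8 = -122/3 → (-148/9, -122/3)
  seg 3: right by d10 = 20/3 → (-88/9, -122/3)
  seg 4: right by d2 = 7 → (-25/9, -122/3)
  seg 5: down by d5 = -148/9 → (-25/9, -218/9)
  seg 6: left by d6 = 623/12 → (-1969/36, -218/9)
  seg 7: left by d9 = 87/4 → (-688/9, -218/9)
  seg 8: left by d5 = -148/9 → (-60, -218/9)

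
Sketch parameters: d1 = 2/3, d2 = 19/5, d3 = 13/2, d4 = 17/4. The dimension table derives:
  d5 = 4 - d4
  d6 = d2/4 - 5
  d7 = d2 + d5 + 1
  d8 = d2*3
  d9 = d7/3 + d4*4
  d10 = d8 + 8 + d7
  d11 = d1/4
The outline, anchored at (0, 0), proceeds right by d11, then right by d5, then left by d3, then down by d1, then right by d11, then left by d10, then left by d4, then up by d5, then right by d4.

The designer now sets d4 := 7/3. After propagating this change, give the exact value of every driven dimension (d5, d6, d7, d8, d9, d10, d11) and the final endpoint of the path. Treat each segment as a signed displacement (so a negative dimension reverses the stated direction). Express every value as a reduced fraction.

d5 = 5/3
d6 = -81/20
d7 = 97/15
d8 = 57/5
d9 = 517/45
d10 = 388/15
d11 = 1/6
endpoint = (-911/30, 1)

Apply edit: d4 := 7/3
  d5 = 4 - d4 = 5/3
  d6 = d2/4 - 5 = -81/20
  d7 = d2 + d5 + 1 = 97/15
  d8 = d2*3 = 57/5
  d9 = d7/3 + d4*4 = 517/45
  d10 = d8 + 8 + d7 = 388/15
  d11 = d1/4 = 1/6
Walk from origin (0, 0):
  seg 1: right by d11 = 1/6 → (1/6, 0)
  seg 2: right by d5 = 5/3 → (11/6, 0)
  seg 3: left by d3 = 13/2 → (-14/3, 0)
  seg 4: down by d1 = 2/3 → (-14/3, -2/3)
  seg 5: right by d11 = 1/6 → (-9/2, -2/3)
  seg 6: left by d10 = 388/15 → (-911/30, -2/3)
  seg 7: left by d4 = 7/3 → (-327/10, -2/3)
  seg 8: up by d5 = 5/3 → (-327/10, 1)
  seg 9: right by d4 = 7/3 → (-911/30, 1)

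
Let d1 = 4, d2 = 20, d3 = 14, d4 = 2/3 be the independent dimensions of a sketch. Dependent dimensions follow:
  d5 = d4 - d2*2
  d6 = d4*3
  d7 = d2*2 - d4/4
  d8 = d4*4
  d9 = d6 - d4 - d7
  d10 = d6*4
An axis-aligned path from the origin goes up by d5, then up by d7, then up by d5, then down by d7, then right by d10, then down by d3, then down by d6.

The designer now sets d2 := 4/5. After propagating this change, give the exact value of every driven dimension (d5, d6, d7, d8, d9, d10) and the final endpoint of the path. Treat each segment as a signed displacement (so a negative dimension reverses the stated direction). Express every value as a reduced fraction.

Apply edit: d2 := 4/5
  d5 = d4 - d2*2 = -14/15
  d6 = d4*3 = 2
  d7 = d2*2 - d4/4 = 43/30
  d8 = d4*4 = 8/3
  d9 = d6 - d4 - d7 = -1/10
  d10 = d6*4 = 8
Walk from origin (0, 0):
  seg 1: up by d5 = -14/15 → (0, -14/15)
  seg 2: up by d7 = 43/30 → (0, 1/2)
  seg 3: up by d5 = -14/15 → (0, -13/30)
  seg 4: down by d7 = 43/30 → (0, -28/15)
  seg 5: right by d10 = 8 → (8, -28/15)
  seg 6: down by d3 = 14 → (8, -238/15)
  seg 7: down by d6 = 2 → (8, -268/15)

d5 = -14/15
d6 = 2
d7 = 43/30
d8 = 8/3
d9 = -1/10
d10 = 8
endpoint = (8, -268/15)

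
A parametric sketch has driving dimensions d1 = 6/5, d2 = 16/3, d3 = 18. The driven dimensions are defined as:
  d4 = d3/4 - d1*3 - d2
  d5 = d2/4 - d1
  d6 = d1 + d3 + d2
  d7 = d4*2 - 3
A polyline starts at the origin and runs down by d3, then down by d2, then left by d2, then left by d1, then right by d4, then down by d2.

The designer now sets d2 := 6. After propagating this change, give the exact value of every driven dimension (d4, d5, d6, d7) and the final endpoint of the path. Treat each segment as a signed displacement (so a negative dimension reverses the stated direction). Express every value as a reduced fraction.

d4 = -51/10
d5 = 3/10
d6 = 126/5
d7 = -66/5
endpoint = (-123/10, -30)

Apply edit: d2 := 6
  d4 = d3/4 - d1*3 - d2 = -51/10
  d5 = d2/4 - d1 = 3/10
  d6 = d1 + d3 + d2 = 126/5
  d7 = d4*2 - 3 = -66/5
Walk from origin (0, 0):
  seg 1: down by d3 = 18 → (0, -18)
  seg 2: down by d2 = 6 → (0, -24)
  seg 3: left by d2 = 6 → (-6, -24)
  seg 4: left by d1 = 6/5 → (-36/5, -24)
  seg 5: right by d4 = -51/10 → (-123/10, -24)
  seg 6: down by d2 = 6 → (-123/10, -30)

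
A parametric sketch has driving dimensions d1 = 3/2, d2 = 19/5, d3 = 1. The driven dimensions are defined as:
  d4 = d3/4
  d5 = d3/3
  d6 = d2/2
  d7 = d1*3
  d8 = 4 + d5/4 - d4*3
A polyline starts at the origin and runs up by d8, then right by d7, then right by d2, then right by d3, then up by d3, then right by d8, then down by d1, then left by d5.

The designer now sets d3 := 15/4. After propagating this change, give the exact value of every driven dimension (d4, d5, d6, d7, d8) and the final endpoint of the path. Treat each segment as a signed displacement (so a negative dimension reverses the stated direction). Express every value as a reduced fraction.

d4 = 15/16
d5 = 5/4
d6 = 19/10
d7 = 9/2
d8 = 3/2
endpoint = (123/10, 15/4)

Apply edit: d3 := 15/4
  d4 = d3/4 = 15/16
  d5 = d3/3 = 5/4
  d6 = d2/2 = 19/10
  d7 = d1*3 = 9/2
  d8 = 4 + d5/4 - d4*3 = 3/2
Walk from origin (0, 0):
  seg 1: up by d8 = 3/2 → (0, 3/2)
  seg 2: right by d7 = 9/2 → (9/2, 3/2)
  seg 3: right by d2 = 19/5 → (83/10, 3/2)
  seg 4: right by d3 = 15/4 → (241/20, 3/2)
  seg 5: up by d3 = 15/4 → (241/20, 21/4)
  seg 6: right by d8 = 3/2 → (271/20, 21/4)
  seg 7: down by d1 = 3/2 → (271/20, 15/4)
  seg 8: left by d5 = 5/4 → (123/10, 15/4)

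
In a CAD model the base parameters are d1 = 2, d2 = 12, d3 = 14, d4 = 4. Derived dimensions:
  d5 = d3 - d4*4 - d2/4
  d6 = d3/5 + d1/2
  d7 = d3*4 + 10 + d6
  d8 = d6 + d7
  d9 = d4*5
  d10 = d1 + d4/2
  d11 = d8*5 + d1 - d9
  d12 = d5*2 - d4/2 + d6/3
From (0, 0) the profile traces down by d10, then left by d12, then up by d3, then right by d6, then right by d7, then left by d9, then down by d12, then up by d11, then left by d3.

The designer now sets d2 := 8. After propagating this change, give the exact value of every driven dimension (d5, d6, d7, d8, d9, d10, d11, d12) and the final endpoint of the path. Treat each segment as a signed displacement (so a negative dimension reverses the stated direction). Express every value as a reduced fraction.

d5 = -4
d6 = 19/5
d7 = 349/5
d8 = 368/5
d9 = 20
d10 = 4
d11 = 350
d12 = -131/15
endpoint = (145/3, 5531/15)

Apply edit: d2 := 8
  d5 = d3 - d4*4 - d2/4 = -4
  d6 = d3/5 + d1/2 = 19/5
  d7 = d3*4 + 10 + d6 = 349/5
  d8 = d6 + d7 = 368/5
  d9 = d4*5 = 20
  d10 = d1 + d4/2 = 4
  d11 = d8*5 + d1 - d9 = 350
  d12 = d5*2 - d4/2 + d6/3 = -131/15
Walk from origin (0, 0):
  seg 1: down by d10 = 4 → (0, -4)
  seg 2: left by d12 = -131/15 → (131/15, -4)
  seg 3: up by d3 = 14 → (131/15, 10)
  seg 4: right by d6 = 19/5 → (188/15, 10)
  seg 5: right by d7 = 349/5 → (247/3, 10)
  seg 6: left by d9 = 20 → (187/3, 10)
  seg 7: down by d12 = -131/15 → (187/3, 281/15)
  seg 8: up by d11 = 350 → (187/3, 5531/15)
  seg 9: left by d3 = 14 → (145/3, 5531/15)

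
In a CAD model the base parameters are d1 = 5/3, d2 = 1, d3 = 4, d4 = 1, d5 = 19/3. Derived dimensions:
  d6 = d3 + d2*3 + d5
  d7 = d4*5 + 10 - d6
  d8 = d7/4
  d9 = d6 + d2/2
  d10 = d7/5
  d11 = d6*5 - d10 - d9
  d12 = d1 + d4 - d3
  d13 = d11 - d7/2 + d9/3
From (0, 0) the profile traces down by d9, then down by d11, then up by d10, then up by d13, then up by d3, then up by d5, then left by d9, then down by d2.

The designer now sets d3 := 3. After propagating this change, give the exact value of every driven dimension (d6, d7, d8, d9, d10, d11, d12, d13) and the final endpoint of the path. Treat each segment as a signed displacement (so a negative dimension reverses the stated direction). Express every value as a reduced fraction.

d6 = 37/3
d7 = 8/3
d8 = 2/3
d9 = 77/6
d10 = 8/15
d11 = 483/10
d12 = -1/3
d13 = 2306/45
endpoint = (-77/6, -46/45)

Apply edit: d3 := 3
  d6 = d3 + d2*3 + d5 = 37/3
  d7 = d4*5 + 10 - d6 = 8/3
  d8 = d7/4 = 2/3
  d9 = d6 + d2/2 = 77/6
  d10 = d7/5 = 8/15
  d11 = d6*5 - d10 - d9 = 483/10
  d12 = d1 + d4 - d3 = -1/3
  d13 = d11 - d7/2 + d9/3 = 2306/45
Walk from origin (0, 0):
  seg 1: down by d9 = 77/6 → (0, -77/6)
  seg 2: down by d11 = 483/10 → (0, -917/15)
  seg 3: up by d10 = 8/15 → (0, -303/5)
  seg 4: up by d13 = 2306/45 → (0, -421/45)
  seg 5: up by d3 = 3 → (0, -286/45)
  seg 6: up by d5 = 19/3 → (0, -1/45)
  seg 7: left by d9 = 77/6 → (-77/6, -1/45)
  seg 8: down by d2 = 1 → (-77/6, -46/45)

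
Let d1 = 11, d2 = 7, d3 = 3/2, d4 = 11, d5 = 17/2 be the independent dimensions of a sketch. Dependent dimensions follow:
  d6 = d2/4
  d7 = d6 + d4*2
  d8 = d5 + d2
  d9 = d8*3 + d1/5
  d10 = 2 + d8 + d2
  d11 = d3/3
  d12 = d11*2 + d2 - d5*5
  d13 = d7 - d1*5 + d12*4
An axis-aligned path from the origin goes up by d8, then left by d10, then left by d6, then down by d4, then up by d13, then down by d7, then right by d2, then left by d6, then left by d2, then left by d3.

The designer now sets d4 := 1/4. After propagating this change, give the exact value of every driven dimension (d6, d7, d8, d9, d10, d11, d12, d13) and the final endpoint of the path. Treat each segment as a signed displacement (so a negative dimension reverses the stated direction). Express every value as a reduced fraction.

Apply edit: d4 := 1/4
  d6 = d2/4 = 7/4
  d7 = d6 + d4*2 = 9/4
  d8 = d5 + d2 = 31/2
  d9 = d8*3 + d1/5 = 487/10
  d10 = 2 + d8 + d2 = 49/2
  d11 = d3/3 = 1/2
  d12 = d11*2 + d2 - d5*5 = -69/2
  d13 = d7 - d1*5 + d12*4 = -763/4
Walk from origin (0, 0):
  seg 1: up by d8 = 31/2 → (0, 31/2)
  seg 2: left by d10 = 49/2 → (-49/2, 31/2)
  seg 3: left by d6 = 7/4 → (-105/4, 31/2)
  seg 4: down by d4 = 1/4 → (-105/4, 61/4)
  seg 5: up by d13 = -763/4 → (-105/4, -351/2)
  seg 6: down by d7 = 9/4 → (-105/4, -711/4)
  seg 7: right by d2 = 7 → (-77/4, -711/4)
  seg 8: left by d6 = 7/4 → (-21, -711/4)
  seg 9: left by d2 = 7 → (-28, -711/4)
  seg 10: left by d3 = 3/2 → (-59/2, -711/4)

d6 = 7/4
d7 = 9/4
d8 = 31/2
d9 = 487/10
d10 = 49/2
d11 = 1/2
d12 = -69/2
d13 = -763/4
endpoint = (-59/2, -711/4)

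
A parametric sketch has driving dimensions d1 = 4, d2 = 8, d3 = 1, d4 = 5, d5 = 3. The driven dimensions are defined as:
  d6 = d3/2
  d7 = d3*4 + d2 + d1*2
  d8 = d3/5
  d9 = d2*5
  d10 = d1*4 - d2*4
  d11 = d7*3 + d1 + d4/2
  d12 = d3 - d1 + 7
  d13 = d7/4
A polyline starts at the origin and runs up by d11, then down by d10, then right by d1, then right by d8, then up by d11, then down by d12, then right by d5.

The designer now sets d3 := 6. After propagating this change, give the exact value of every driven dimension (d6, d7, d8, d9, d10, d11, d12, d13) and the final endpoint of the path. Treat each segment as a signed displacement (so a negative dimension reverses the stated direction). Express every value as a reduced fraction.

d6 = 3
d7 = 40
d8 = 6/5
d9 = 40
d10 = -16
d11 = 253/2
d12 = 9
d13 = 10
endpoint = (41/5, 260)

Apply edit: d3 := 6
  d6 = d3/2 = 3
  d7 = d3*4 + d2 + d1*2 = 40
  d8 = d3/5 = 6/5
  d9 = d2*5 = 40
  d10 = d1*4 - d2*4 = -16
  d11 = d7*3 + d1 + d4/2 = 253/2
  d12 = d3 - d1 + 7 = 9
  d13 = d7/4 = 10
Walk from origin (0, 0):
  seg 1: up by d11 = 253/2 → (0, 253/2)
  seg 2: down by d10 = -16 → (0, 285/2)
  seg 3: right by d1 = 4 → (4, 285/2)
  seg 4: right by d8 = 6/5 → (26/5, 285/2)
  seg 5: up by d11 = 253/2 → (26/5, 269)
  seg 6: down by d12 = 9 → (26/5, 260)
  seg 7: right by d5 = 3 → (41/5, 260)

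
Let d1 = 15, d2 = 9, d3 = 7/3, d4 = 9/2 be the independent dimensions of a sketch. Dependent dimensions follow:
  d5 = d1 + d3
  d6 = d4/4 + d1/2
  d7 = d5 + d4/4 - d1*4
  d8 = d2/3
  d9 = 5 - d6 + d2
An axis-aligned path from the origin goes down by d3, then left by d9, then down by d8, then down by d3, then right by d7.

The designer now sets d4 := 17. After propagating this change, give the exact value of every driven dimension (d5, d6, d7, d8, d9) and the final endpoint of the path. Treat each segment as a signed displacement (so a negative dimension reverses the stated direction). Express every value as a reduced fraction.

d5 = 52/3
d6 = 47/4
d7 = -461/12
d8 = 3
d9 = 9/4
endpoint = (-122/3, -23/3)

Apply edit: d4 := 17
  d5 = d1 + d3 = 52/3
  d6 = d4/4 + d1/2 = 47/4
  d7 = d5 + d4/4 - d1*4 = -461/12
  d8 = d2/3 = 3
  d9 = 5 - d6 + d2 = 9/4
Walk from origin (0, 0):
  seg 1: down by d3 = 7/3 → (0, -7/3)
  seg 2: left by d9 = 9/4 → (-9/4, -7/3)
  seg 3: down by d8 = 3 → (-9/4, -16/3)
  seg 4: down by d3 = 7/3 → (-9/4, -23/3)
  seg 5: right by d7 = -461/12 → (-122/3, -23/3)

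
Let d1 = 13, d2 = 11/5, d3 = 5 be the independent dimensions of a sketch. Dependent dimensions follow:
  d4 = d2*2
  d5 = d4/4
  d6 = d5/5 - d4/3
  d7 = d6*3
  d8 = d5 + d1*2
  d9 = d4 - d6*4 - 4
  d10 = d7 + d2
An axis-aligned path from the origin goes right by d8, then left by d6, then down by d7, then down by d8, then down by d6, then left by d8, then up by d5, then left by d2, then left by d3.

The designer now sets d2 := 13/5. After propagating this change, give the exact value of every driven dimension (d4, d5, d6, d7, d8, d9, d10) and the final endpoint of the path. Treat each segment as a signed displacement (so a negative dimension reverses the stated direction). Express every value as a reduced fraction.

Apply edit: d2 := 13/5
  d4 = d2*2 = 26/5
  d5 = d4/4 = 13/10
  d6 = d5/5 - d4/3 = -221/150
  d7 = d6*3 = -221/50
  d8 = d5 + d1*2 = 273/10
  d9 = d4 - d6*4 - 4 = 532/75
  d10 = d7 + d2 = -91/50
Walk from origin (0, 0):
  seg 1: right by d8 = 273/10 → (273/10, 0)
  seg 2: left by d6 = -221/150 → (2158/75, 0)
  seg 3: down by d7 = -221/50 → (2158/75, 221/50)
  seg 4: down by d8 = 273/10 → (2158/75, -572/25)
  seg 5: down by d6 = -221/150 → (2158/75, -3211/150)
  seg 6: left by d8 = 273/10 → (221/150, -3211/150)
  seg 7: up by d5 = 13/10 → (221/150, -1508/75)
  seg 8: left by d2 = 13/5 → (-169/150, -1508/75)
  seg 9: left by d3 = 5 → (-919/150, -1508/75)

d4 = 26/5
d5 = 13/10
d6 = -221/150
d7 = -221/50
d8 = 273/10
d9 = 532/75
d10 = -91/50
endpoint = (-919/150, -1508/75)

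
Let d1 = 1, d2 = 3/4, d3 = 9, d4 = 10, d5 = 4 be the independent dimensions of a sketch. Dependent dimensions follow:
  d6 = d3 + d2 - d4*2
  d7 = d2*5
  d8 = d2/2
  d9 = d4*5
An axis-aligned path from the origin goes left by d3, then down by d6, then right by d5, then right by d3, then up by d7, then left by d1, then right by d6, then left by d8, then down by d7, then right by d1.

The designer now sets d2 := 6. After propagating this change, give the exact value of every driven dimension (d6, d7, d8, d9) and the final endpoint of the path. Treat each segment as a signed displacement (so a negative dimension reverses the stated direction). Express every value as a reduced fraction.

d6 = -5
d7 = 30
d8 = 3
d9 = 50
endpoint = (-4, 5)

Apply edit: d2 := 6
  d6 = d3 + d2 - d4*2 = -5
  d7 = d2*5 = 30
  d8 = d2/2 = 3
  d9 = d4*5 = 50
Walk from origin (0, 0):
  seg 1: left by d3 = 9 → (-9, 0)
  seg 2: down by d6 = -5 → (-9, 5)
  seg 3: right by d5 = 4 → (-5, 5)
  seg 4: right by d3 = 9 → (4, 5)
  seg 5: up by d7 = 30 → (4, 35)
  seg 6: left by d1 = 1 → (3, 35)
  seg 7: right by d6 = -5 → (-2, 35)
  seg 8: left by d8 = 3 → (-5, 35)
  seg 9: down by d7 = 30 → (-5, 5)
  seg 10: right by d1 = 1 → (-4, 5)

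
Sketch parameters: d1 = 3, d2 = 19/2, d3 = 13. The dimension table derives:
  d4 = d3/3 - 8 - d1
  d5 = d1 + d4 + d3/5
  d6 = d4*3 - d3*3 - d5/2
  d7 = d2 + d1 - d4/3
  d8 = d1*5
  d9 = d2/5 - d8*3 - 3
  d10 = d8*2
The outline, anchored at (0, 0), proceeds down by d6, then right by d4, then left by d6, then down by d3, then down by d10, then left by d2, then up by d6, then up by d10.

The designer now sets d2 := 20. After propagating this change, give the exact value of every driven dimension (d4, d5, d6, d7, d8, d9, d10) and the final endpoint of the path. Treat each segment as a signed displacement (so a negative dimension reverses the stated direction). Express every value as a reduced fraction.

d4 = -20/3
d5 = -16/15
d6 = -877/15
d7 = 227/9
d8 = 15
d9 = -44
d10 = 30
endpoint = (159/5, -13)

Apply edit: d2 := 20
  d4 = d3/3 - 8 - d1 = -20/3
  d5 = d1 + d4 + d3/5 = -16/15
  d6 = d4*3 - d3*3 - d5/2 = -877/15
  d7 = d2 + d1 - d4/3 = 227/9
  d8 = d1*5 = 15
  d9 = d2/5 - d8*3 - 3 = -44
  d10 = d8*2 = 30
Walk from origin (0, 0):
  seg 1: down by d6 = -877/15 → (0, 877/15)
  seg 2: right by d4 = -20/3 → (-20/3, 877/15)
  seg 3: left by d6 = -877/15 → (259/5, 877/15)
  seg 4: down by d3 = 13 → (259/5, 682/15)
  seg 5: down by d10 = 30 → (259/5, 232/15)
  seg 6: left by d2 = 20 → (159/5, 232/15)
  seg 7: up by d6 = -877/15 → (159/5, -43)
  seg 8: up by d10 = 30 → (159/5, -13)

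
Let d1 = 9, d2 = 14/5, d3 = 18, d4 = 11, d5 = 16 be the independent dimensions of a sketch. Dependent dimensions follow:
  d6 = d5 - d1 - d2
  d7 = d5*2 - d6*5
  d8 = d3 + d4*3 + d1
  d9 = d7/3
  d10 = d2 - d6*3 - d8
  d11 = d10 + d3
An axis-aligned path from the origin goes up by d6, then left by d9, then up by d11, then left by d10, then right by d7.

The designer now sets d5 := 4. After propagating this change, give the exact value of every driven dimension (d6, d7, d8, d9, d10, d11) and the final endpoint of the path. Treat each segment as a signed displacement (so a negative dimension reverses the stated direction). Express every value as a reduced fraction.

d6 = -39/5
d7 = 47
d8 = 60
d9 = 47/3
d10 = -169/5
d11 = -79/5
endpoint = (977/15, -118/5)

Apply edit: d5 := 4
  d6 = d5 - d1 - d2 = -39/5
  d7 = d5*2 - d6*5 = 47
  d8 = d3 + d4*3 + d1 = 60
  d9 = d7/3 = 47/3
  d10 = d2 - d6*3 - d8 = -169/5
  d11 = d10 + d3 = -79/5
Walk from origin (0, 0):
  seg 1: up by d6 = -39/5 → (0, -39/5)
  seg 2: left by d9 = 47/3 → (-47/3, -39/5)
  seg 3: up by d11 = -79/5 → (-47/3, -118/5)
  seg 4: left by d10 = -169/5 → (272/15, -118/5)
  seg 5: right by d7 = 47 → (977/15, -118/5)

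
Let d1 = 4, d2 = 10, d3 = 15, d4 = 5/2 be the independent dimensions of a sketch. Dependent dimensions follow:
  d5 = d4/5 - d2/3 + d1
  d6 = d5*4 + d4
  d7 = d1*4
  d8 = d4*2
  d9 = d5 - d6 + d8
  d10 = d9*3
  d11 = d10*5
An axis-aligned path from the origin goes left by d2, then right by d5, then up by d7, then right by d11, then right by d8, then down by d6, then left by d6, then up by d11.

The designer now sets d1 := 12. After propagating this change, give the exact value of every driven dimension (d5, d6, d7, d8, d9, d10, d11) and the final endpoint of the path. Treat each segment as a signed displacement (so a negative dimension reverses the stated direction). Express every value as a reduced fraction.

d5 = 55/6
d6 = 235/6
d7 = 48
d8 = 5
d9 = -25
d10 = -75
d11 = -375
endpoint = (-410, -2197/6)

Apply edit: d1 := 12
  d5 = d4/5 - d2/3 + d1 = 55/6
  d6 = d5*4 + d4 = 235/6
  d7 = d1*4 = 48
  d8 = d4*2 = 5
  d9 = d5 - d6 + d8 = -25
  d10 = d9*3 = -75
  d11 = d10*5 = -375
Walk from origin (0, 0):
  seg 1: left by d2 = 10 → (-10, 0)
  seg 2: right by d5 = 55/6 → (-5/6, 0)
  seg 3: up by d7 = 48 → (-5/6, 48)
  seg 4: right by d11 = -375 → (-2255/6, 48)
  seg 5: right by d8 = 5 → (-2225/6, 48)
  seg 6: down by d6 = 235/6 → (-2225/6, 53/6)
  seg 7: left by d6 = 235/6 → (-410, 53/6)
  seg 8: up by d11 = -375 → (-410, -2197/6)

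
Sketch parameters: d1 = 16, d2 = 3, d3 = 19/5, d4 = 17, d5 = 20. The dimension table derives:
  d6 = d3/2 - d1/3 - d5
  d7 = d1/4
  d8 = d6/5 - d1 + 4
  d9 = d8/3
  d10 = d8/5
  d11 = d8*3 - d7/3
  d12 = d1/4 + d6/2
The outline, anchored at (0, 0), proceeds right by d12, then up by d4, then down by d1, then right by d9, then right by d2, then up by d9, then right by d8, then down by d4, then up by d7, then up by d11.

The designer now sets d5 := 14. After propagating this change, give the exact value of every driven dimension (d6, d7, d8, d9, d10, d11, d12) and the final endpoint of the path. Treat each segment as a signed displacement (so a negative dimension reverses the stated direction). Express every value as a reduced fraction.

Apply edit: d5 := 14
  d6 = d3/2 - d1/3 - d5 = -523/30
  d7 = d1/4 = 4
  d8 = d6/5 - d1 + 4 = -2323/150
  d9 = d8/3 = -2323/450
  d10 = d8/5 = -2323/750
  d11 = d8*3 - d7/3 = -7169/150
  d12 = d1/4 + d6/2 = -283/60
Walk from origin (0, 0):
  seg 1: right by d12 = -283/60 → (-283/60, 0)
  seg 2: up by d4 = 17 → (-283/60, 17)
  seg 3: down by d1 = 16 → (-283/60, 1)
  seg 4: right by d9 = -2323/450 → (-8891/900, 1)
  seg 5: right by d2 = 3 → (-6191/900, 1)
  seg 6: up by d9 = -2323/450 → (-6191/900, -1873/450)
  seg 7: right by d8 = -2323/150 → (-20129/900, -1873/450)
  seg 8: down by d4 = 17 → (-20129/900, -9523/450)
  seg 9: up by d7 = 4 → (-20129/900, -7723/450)
  seg 10: up by d11 = -7169/150 → (-20129/900, -2923/45)

d6 = -523/30
d7 = 4
d8 = -2323/150
d9 = -2323/450
d10 = -2323/750
d11 = -7169/150
d12 = -283/60
endpoint = (-20129/900, -2923/45)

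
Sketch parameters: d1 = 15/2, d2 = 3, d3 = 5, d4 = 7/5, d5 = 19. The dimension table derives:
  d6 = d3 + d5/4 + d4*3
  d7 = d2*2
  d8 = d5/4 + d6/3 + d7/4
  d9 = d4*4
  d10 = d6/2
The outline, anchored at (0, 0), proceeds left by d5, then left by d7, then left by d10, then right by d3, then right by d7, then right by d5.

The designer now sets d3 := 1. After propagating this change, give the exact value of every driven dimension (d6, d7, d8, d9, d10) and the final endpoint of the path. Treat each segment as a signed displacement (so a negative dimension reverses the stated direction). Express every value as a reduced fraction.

d6 = 199/20
d7 = 6
d8 = 287/30
d9 = 28/5
d10 = 199/40
endpoint = (-159/40, 0)

Apply edit: d3 := 1
  d6 = d3 + d5/4 + d4*3 = 199/20
  d7 = d2*2 = 6
  d8 = d5/4 + d6/3 + d7/4 = 287/30
  d9 = d4*4 = 28/5
  d10 = d6/2 = 199/40
Walk from origin (0, 0):
  seg 1: left by d5 = 19 → (-19, 0)
  seg 2: left by d7 = 6 → (-25, 0)
  seg 3: left by d10 = 199/40 → (-1199/40, 0)
  seg 4: right by d3 = 1 → (-1159/40, 0)
  seg 5: right by d7 = 6 → (-919/40, 0)
  seg 6: right by d5 = 19 → (-159/40, 0)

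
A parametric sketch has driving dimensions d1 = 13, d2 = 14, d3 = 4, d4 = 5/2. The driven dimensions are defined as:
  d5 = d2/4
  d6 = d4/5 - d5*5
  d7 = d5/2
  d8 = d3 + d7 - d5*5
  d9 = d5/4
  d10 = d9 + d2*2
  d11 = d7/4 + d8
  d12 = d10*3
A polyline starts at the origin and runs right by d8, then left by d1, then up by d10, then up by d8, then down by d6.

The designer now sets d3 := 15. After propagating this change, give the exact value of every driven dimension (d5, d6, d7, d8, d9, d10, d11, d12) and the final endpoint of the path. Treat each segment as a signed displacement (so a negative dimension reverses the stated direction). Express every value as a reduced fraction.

Apply edit: d3 := 15
  d5 = d2/4 = 7/2
  d6 = d4/5 - d5*5 = -17
  d7 = d5/2 = 7/4
  d8 = d3 + d7 - d5*5 = -3/4
  d9 = d5/4 = 7/8
  d10 = d9 + d2*2 = 231/8
  d11 = d7/4 + d8 = -5/16
  d12 = d10*3 = 693/8
Walk from origin (0, 0):
  seg 1: right by d8 = -3/4 → (-3/4, 0)
  seg 2: left by d1 = 13 → (-55/4, 0)
  seg 3: up by d10 = 231/8 → (-55/4, 231/8)
  seg 4: up by d8 = -3/4 → (-55/4, 225/8)
  seg 5: down by d6 = -17 → (-55/4, 361/8)

d5 = 7/2
d6 = -17
d7 = 7/4
d8 = -3/4
d9 = 7/8
d10 = 231/8
d11 = -5/16
d12 = 693/8
endpoint = (-55/4, 361/8)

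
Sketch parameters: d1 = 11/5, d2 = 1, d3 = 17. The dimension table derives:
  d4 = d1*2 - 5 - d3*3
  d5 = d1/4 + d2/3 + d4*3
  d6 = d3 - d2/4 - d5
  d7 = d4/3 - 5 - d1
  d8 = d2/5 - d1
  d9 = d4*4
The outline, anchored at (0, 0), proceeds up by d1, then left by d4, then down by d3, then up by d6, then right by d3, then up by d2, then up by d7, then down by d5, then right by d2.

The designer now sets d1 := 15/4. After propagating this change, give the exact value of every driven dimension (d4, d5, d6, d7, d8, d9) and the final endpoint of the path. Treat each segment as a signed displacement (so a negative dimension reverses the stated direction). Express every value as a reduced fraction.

Apply edit: d1 := 15/4
  d4 = d1*2 - 5 - d3*3 = -97/2
  d5 = d1/4 + d2/3 + d4*3 = -6923/48
  d6 = d3 - d2/4 - d5 = 7727/48
  d7 = d4/3 - 5 - d1 = -299/12
  d8 = d2/5 - d1 = -71/20
  d9 = d4*4 = -194
Walk from origin (0, 0):
  seg 1: up by d1 = 15/4 → (0, 15/4)
  seg 2: left by d4 = -97/2 → (97/2, 15/4)
  seg 3: down by d3 = 17 → (97/2, -53/4)
  seg 4: up by d6 = 7727/48 → (97/2, 7091/48)
  seg 5: right by d3 = 17 → (131/2, 7091/48)
  seg 6: up by d2 = 1 → (131/2, 7139/48)
  seg 7: up by d7 = -299/12 → (131/2, 1981/16)
  seg 8: down by d5 = -6923/48 → (131/2, 6433/24)
  seg 9: right by d2 = 1 → (133/2, 6433/24)

d4 = -97/2
d5 = -6923/48
d6 = 7727/48
d7 = -299/12
d8 = -71/20
d9 = -194
endpoint = (133/2, 6433/24)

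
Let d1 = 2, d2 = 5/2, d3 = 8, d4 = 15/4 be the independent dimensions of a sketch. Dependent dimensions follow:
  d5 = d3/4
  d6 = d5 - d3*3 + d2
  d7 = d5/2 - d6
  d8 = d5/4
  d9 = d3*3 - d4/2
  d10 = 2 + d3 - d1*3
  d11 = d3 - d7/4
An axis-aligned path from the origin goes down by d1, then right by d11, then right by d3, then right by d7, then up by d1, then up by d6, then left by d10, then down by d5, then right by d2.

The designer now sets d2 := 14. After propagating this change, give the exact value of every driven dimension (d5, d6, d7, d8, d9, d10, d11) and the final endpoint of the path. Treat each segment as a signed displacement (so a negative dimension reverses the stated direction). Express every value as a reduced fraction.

d5 = 2
d6 = -8
d7 = 9
d8 = 1/2
d9 = 177/8
d10 = 4
d11 = 23/4
endpoint = (131/4, -10)

Apply edit: d2 := 14
  d5 = d3/4 = 2
  d6 = d5 - d3*3 + d2 = -8
  d7 = d5/2 - d6 = 9
  d8 = d5/4 = 1/2
  d9 = d3*3 - d4/2 = 177/8
  d10 = 2 + d3 - d1*3 = 4
  d11 = d3 - d7/4 = 23/4
Walk from origin (0, 0):
  seg 1: down by d1 = 2 → (0, -2)
  seg 2: right by d11 = 23/4 → (23/4, -2)
  seg 3: right by d3 = 8 → (55/4, -2)
  seg 4: right by d7 = 9 → (91/4, -2)
  seg 5: up by d1 = 2 → (91/4, 0)
  seg 6: up by d6 = -8 → (91/4, -8)
  seg 7: left by d10 = 4 → (75/4, -8)
  seg 8: down by d5 = 2 → (75/4, -10)
  seg 9: right by d2 = 14 → (131/4, -10)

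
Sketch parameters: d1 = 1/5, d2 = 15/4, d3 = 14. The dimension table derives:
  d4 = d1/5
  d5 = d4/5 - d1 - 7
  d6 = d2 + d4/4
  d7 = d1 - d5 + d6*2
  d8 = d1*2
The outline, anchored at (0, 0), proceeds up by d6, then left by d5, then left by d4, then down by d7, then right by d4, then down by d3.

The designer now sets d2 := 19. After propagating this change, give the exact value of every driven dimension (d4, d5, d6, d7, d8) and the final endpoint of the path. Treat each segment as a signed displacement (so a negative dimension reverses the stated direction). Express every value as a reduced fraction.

d4 = 1/25
d5 = -899/125
d6 = 1901/100
d7 = 11353/250
d8 = 2/5
endpoint = (899/125, -20201/500)

Apply edit: d2 := 19
  d4 = d1/5 = 1/25
  d5 = d4/5 - d1 - 7 = -899/125
  d6 = d2 + d4/4 = 1901/100
  d7 = d1 - d5 + d6*2 = 11353/250
  d8 = d1*2 = 2/5
Walk from origin (0, 0):
  seg 1: up by d6 = 1901/100 → (0, 1901/100)
  seg 2: left by d5 = -899/125 → (899/125, 1901/100)
  seg 3: left by d4 = 1/25 → (894/125, 1901/100)
  seg 4: down by d7 = 11353/250 → (894/125, -13201/500)
  seg 5: right by d4 = 1/25 → (899/125, -13201/500)
  seg 6: down by d3 = 14 → (899/125, -20201/500)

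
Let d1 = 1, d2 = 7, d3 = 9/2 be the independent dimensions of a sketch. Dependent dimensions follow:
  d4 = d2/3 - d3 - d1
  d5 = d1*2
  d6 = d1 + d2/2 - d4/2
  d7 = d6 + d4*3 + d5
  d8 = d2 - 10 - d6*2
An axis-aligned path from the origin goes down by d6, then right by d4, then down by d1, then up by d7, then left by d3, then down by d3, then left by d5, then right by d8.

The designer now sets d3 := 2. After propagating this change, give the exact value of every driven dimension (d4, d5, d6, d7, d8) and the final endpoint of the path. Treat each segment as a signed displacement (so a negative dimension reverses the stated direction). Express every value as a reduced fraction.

Apply edit: d3 := 2
  d4 = d2/3 - d3 - d1 = -2/3
  d5 = d1*2 = 2
  d6 = d1 + d2/2 - d4/2 = 29/6
  d7 = d6 + d4*3 + d5 = 29/6
  d8 = d2 - 10 - d6*2 = -38/3
Walk from origin (0, 0):
  seg 1: down by d6 = 29/6 → (0, -29/6)
  seg 2: right by d4 = -2/3 → (-2/3, -29/6)
  seg 3: down by d1 = 1 → (-2/3, -35/6)
  seg 4: up by d7 = 29/6 → (-2/3, -1)
  seg 5: left by d3 = 2 → (-8/3, -1)
  seg 6: down by d3 = 2 → (-8/3, -3)
  seg 7: left by d5 = 2 → (-14/3, -3)
  seg 8: right by d8 = -38/3 → (-52/3, -3)

d4 = -2/3
d5 = 2
d6 = 29/6
d7 = 29/6
d8 = -38/3
endpoint = (-52/3, -3)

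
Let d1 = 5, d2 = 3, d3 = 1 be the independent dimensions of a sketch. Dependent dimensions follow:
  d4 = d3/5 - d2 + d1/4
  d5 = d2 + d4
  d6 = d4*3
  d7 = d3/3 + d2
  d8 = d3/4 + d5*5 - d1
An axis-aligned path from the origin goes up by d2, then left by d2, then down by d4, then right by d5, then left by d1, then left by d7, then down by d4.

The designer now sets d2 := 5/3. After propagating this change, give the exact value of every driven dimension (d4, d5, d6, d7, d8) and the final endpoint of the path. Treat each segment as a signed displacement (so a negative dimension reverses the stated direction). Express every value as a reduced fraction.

d4 = -13/60
d5 = 29/20
d6 = -13/20
d7 = 2
d8 = 5/2
endpoint = (-433/60, 21/10)

Apply edit: d2 := 5/3
  d4 = d3/5 - d2 + d1/4 = -13/60
  d5 = d2 + d4 = 29/20
  d6 = d4*3 = -13/20
  d7 = d3/3 + d2 = 2
  d8 = d3/4 + d5*5 - d1 = 5/2
Walk from origin (0, 0):
  seg 1: up by d2 = 5/3 → (0, 5/3)
  seg 2: left by d2 = 5/3 → (-5/3, 5/3)
  seg 3: down by d4 = -13/60 → (-5/3, 113/60)
  seg 4: right by d5 = 29/20 → (-13/60, 113/60)
  seg 5: left by d1 = 5 → (-313/60, 113/60)
  seg 6: left by d7 = 2 → (-433/60, 113/60)
  seg 7: down by d4 = -13/60 → (-433/60, 21/10)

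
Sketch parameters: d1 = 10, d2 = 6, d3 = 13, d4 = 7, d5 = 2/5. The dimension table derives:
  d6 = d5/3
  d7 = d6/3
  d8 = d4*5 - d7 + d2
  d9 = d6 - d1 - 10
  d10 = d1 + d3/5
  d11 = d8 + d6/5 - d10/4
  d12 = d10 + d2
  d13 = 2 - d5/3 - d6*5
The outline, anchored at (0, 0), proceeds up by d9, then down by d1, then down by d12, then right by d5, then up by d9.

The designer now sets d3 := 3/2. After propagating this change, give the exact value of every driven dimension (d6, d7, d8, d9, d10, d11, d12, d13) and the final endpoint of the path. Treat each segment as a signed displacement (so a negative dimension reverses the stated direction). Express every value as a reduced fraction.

Apply edit: d3 := 3/2
  d6 = d5/3 = 2/15
  d7 = d6/3 = 2/45
  d8 = d4*5 - d7 + d2 = 1843/45
  d9 = d6 - d1 - 10 = -298/15
  d10 = d1 + d3/5 = 103/10
  d11 = d8 + d6/5 - d10/4 = 69133/1800
  d12 = d10 + d2 = 163/10
  d13 = 2 - d5/3 - d6*5 = 6/5
Walk from origin (0, 0):
  seg 1: up by d9 = -298/15 → (0, -298/15)
  seg 2: down by d1 = 10 → (0, -448/15)
  seg 3: down by d12 = 163/10 → (0, -277/6)
  seg 4: right by d5 = 2/5 → (2/5, -277/6)
  seg 5: up by d9 = -298/15 → (2/5, -1981/30)

d6 = 2/15
d7 = 2/45
d8 = 1843/45
d9 = -298/15
d10 = 103/10
d11 = 69133/1800
d12 = 163/10
d13 = 6/5
endpoint = (2/5, -1981/30)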